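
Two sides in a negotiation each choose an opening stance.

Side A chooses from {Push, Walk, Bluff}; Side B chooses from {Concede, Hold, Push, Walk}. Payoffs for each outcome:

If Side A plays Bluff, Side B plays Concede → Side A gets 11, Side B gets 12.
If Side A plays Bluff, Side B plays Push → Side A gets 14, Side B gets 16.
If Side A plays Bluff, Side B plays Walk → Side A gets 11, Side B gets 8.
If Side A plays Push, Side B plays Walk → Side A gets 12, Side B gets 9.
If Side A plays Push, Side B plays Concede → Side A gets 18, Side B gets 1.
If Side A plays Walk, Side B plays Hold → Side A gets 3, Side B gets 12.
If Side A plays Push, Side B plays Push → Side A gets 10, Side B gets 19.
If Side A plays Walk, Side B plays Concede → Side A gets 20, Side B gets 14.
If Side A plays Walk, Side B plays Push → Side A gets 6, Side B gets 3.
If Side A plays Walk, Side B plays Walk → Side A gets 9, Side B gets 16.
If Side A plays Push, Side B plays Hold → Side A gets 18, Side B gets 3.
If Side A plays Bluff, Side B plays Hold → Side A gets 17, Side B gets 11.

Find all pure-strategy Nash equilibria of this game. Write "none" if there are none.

Pure NE: (Bluff, Push)

For each player, find the best response to each opponent profile; mutual best responses are the pure NE.
Side A against Concede: payoffs 18, 20, 11 → best response Walk.
Side A against Hold: payoffs 18, 3, 17 → best response Push.
Side A against Push: payoffs 10, 6, 14 → best response Bluff.
Side A against Walk: payoffs 12, 9, 11 → best response Push.
Side B against Push: payoffs 1, 3, 19, 9 → best response Push.
Side B against Walk: payoffs 14, 12, 3, 16 → best response Walk.
Side B against Bluff: payoffs 12, 11, 16, 8 → best response Push.
Mutual best responses: (Bluff, Push).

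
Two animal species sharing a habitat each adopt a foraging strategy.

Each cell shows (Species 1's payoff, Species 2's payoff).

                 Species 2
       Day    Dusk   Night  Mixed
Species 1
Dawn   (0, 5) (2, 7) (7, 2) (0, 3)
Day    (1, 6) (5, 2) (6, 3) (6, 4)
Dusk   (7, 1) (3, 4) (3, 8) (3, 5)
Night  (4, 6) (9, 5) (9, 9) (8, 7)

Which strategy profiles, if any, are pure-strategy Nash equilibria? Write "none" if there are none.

Pure NE: (Night, Night)

(Dawn, Day): Species 1 can switch to Day (0 → 1). Not NE.
(Dawn, Dusk): Species 1 can switch to Day (2 → 5). Not NE.
(Dawn, Night): Species 1 can switch to Night (7 → 9). Not NE.
(Dawn, Mixed): Species 1 can switch to Day (0 → 6). Not NE.
(Day, Day): Species 1 can switch to Dusk (1 → 7). Not NE.
(Day, Dusk): Species 1 can switch to Night (5 → 9). Not NE.
(Day, Night): Species 1 can switch to Dawn (6 → 7). Not NE.
(Day, Mixed): Species 1 can switch to Night (6 → 8). Not NE.
(Night, Night): Species 1 gets 9, best alternative 7; Species 2 gets 9, best alternative 7. No profitable deviation — NE.
(The remaining 7 profiles each have a profitable deviation by the same check.)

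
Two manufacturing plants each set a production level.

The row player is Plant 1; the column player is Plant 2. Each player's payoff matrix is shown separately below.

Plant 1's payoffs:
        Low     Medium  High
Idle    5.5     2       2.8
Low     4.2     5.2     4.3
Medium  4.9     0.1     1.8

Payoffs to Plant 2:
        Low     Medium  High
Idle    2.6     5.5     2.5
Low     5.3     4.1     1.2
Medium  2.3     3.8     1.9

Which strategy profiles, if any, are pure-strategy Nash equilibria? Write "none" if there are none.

For each strategy profile, look for a profitable unilateral deviation.
(Idle, Low): Plant 2 can switch to Medium (2.6 → 5.5). Not NE.
(Idle, Medium): Plant 1 can switch to Low (2 → 5.2). Not NE.
(Idle, High): Plant 1 can switch to Low (2.8 → 4.3). Not NE.
(Low, Low): Plant 1 can switch to Idle (4.2 → 5.5). Not NE.
(Low, Medium): Plant 2 can switch to Low (4.1 → 5.3). Not NE.
(Low, High): Plant 2 can switch to Low (1.2 → 5.3). Not NE.
(Medium, Low): Plant 1 can switch to Idle (4.9 → 5.5). Not NE.
(Medium, Medium): Plant 1 can switch to Idle (0.1 → 2). Not NE.
(Medium, High): Plant 1 can switch to Idle (1.8 → 2.8). Not NE.

This game has no pure Nash equilibrium.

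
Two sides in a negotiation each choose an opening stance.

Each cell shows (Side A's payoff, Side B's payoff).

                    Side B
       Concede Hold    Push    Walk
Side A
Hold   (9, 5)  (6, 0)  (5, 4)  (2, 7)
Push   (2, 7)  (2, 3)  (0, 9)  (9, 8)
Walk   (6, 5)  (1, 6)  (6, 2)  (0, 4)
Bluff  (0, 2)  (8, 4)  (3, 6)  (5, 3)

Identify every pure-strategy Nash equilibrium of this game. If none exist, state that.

none

Side A against Concede: payoffs 9, 2, 6, 0 → best response Hold.
Side A against Hold: payoffs 6, 2, 1, 8 → best response Bluff.
Side A against Push: payoffs 5, 0, 6, 3 → best response Walk.
Side A against Walk: payoffs 2, 9, 0, 5 → best response Push.
Side B against Hold: payoffs 5, 0, 4, 7 → best response Walk.
Side B against Push: payoffs 7, 3, 9, 8 → best response Push.
Side B against Walk: payoffs 5, 6, 2, 4 → best response Hold.
Side B against Bluff: payoffs 2, 4, 6, 3 → best response Push.
No profile is a mutual best response for all players.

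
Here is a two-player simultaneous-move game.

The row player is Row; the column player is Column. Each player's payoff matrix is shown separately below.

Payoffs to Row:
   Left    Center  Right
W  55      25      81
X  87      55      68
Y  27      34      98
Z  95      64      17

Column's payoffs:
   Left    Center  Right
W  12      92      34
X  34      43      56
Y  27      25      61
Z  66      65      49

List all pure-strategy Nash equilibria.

Row against Left: payoffs 55, 87, 27, 95 → best response Z.
Row against Center: payoffs 25, 55, 34, 64 → best response Z.
Row against Right: payoffs 81, 68, 98, 17 → best response Y.
Column against W: payoffs 12, 92, 34 → best response Center.
Column against X: payoffs 34, 43, 56 → best response Right.
Column against Y: payoffs 27, 25, 61 → best response Right.
Column against Z: payoffs 66, 65, 49 → best response Left.
Mutual best responses: (Y, Right); (Z, Left).

(Y, Right) and (Z, Left)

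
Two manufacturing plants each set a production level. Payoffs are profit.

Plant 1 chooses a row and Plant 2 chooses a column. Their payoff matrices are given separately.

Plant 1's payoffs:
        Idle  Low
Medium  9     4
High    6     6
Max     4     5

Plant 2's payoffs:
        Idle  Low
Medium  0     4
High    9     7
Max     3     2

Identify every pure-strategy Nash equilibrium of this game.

none

(Medium, Idle): Plant 2 can switch to Low (0 → 4). Not NE.
(Medium, Low): Plant 1 can switch to High (4 → 6). Not NE.
(High, Idle): Plant 1 can switch to Medium (6 → 9). Not NE.
(High, Low): Plant 2 can switch to Idle (7 → 9). Not NE.
(Max, Idle): Plant 1 can switch to Medium (4 → 9). Not NE.
(Max, Low): Plant 1 can switch to High (5 → 6). Not NE.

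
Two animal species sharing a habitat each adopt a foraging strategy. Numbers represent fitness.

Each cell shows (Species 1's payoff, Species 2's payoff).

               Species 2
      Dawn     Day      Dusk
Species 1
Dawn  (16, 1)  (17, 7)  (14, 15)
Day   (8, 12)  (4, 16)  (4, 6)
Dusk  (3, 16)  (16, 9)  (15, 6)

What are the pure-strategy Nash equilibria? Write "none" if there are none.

This game has no pure Nash equilibrium.

For each strategy profile, look for a profitable unilateral deviation.
(Dawn, Dawn): Species 2 can switch to Day (1 → 7). Not NE.
(Dawn, Day): Species 2 can switch to Dusk (7 → 15). Not NE.
(Dawn, Dusk): Species 1 can switch to Dusk (14 → 15). Not NE.
(Day, Dawn): Species 1 can switch to Dawn (8 → 16). Not NE.
(Day, Day): Species 1 can switch to Dawn (4 → 17). Not NE.
(Day, Dusk): Species 1 can switch to Dawn (4 → 14). Not NE.
(Dusk, Dawn): Species 1 can switch to Dawn (3 → 16). Not NE.
(Dusk, Day): Species 1 can switch to Dawn (16 → 17). Not NE.
(Dusk, Dusk): Species 2 can switch to Dawn (6 → 16). Not NE.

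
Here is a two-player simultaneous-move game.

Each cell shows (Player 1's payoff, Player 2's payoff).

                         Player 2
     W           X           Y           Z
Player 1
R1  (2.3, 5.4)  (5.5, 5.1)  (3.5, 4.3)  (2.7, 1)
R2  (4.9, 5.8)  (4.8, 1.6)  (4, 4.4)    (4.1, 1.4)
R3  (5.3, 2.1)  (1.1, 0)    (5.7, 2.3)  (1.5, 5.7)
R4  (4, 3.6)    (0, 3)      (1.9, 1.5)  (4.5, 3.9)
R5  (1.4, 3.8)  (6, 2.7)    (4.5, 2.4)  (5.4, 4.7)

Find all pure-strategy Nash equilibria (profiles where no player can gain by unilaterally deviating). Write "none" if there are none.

Player 1 against W: payoffs 2.3, 4.9, 5.3, 4, 1.4 → best response R3.
Player 1 against X: payoffs 5.5, 4.8, 1.1, 0, 6 → best response R5.
Player 1 against Y: payoffs 3.5, 4, 5.7, 1.9, 4.5 → best response R3.
Player 1 against Z: payoffs 2.7, 4.1, 1.5, 4.5, 5.4 → best response R5.
Player 2 against R1: payoffs 5.4, 5.1, 4.3, 1 → best response W.
Player 2 against R2: payoffs 5.8, 1.6, 4.4, 1.4 → best response W.
Player 2 against R3: payoffs 2.1, 0, 2.3, 5.7 → best response Z.
Player 2 against R4: payoffs 3.6, 3, 1.5, 3.9 → best response Z.
Player 2 against R5: payoffs 3.8, 2.7, 2.4, 4.7 → best response Z.
Mutual best responses: (R5, Z).

Pure NE: (R5, Z)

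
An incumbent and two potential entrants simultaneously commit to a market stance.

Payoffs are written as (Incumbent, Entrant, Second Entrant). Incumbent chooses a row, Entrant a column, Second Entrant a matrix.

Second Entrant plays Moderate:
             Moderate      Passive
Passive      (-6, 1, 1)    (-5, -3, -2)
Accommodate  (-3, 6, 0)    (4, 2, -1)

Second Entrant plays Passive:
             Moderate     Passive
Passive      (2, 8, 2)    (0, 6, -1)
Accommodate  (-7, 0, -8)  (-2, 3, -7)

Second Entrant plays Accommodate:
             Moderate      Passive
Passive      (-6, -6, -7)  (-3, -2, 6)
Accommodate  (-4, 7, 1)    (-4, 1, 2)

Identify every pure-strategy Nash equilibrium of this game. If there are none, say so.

Check each profile: it is a Nash equilibrium iff no player can strictly gain by switching unilaterally.
(Passive, Moderate, Moderate): Incumbent can switch to Accommodate (-6 → -3). Not NE.
(Passive, Moderate, Passive): Incumbent gets 2, best alternative -7; Entrant gets 8, best alternative 6; Second Entrant gets 2, best alternative 1. No profitable deviation — NE.
(Passive, Moderate, Accommodate): Incumbent can switch to Accommodate (-6 → -4). Not NE.
(Passive, Passive, Moderate): Incumbent can switch to Accommodate (-5 → 4). Not NE.
(Passive, Passive, Passive): Entrant can switch to Moderate (6 → 8). Not NE.
(Passive, Passive, Accommodate): Incumbent gets -3, best alternative -4; Entrant gets -2, best alternative -6; Second Entrant gets 6, best alternative -1. No profitable deviation — NE.
(Accommodate, Moderate, Moderate): Second Entrant can switch to Accommodate (0 → 1). Not NE.
(Accommodate, Moderate, Passive): Incumbent can switch to Passive (-7 → 2). Not NE.
(Accommodate, Moderate, Accommodate): Incumbent gets -4, best alternative -6; Entrant gets 7, best alternative 1; Second Entrant gets 1, best alternative 0. No profitable deviation — NE.
(Accommodate, Passive, Moderate): Entrant can switch to Moderate (2 → 6). Not NE.
(Accommodate, Passive, Passive): Incumbent can switch to Passive (-2 → 0). Not NE.
(Accommodate, Passive, Accommodate): Incumbent can switch to Passive (-4 → -3). Not NE.

Pure-strategy Nash equilibria: (Passive, Moderate, Passive) and (Passive, Passive, Accommodate) and (Accommodate, Moderate, Accommodate)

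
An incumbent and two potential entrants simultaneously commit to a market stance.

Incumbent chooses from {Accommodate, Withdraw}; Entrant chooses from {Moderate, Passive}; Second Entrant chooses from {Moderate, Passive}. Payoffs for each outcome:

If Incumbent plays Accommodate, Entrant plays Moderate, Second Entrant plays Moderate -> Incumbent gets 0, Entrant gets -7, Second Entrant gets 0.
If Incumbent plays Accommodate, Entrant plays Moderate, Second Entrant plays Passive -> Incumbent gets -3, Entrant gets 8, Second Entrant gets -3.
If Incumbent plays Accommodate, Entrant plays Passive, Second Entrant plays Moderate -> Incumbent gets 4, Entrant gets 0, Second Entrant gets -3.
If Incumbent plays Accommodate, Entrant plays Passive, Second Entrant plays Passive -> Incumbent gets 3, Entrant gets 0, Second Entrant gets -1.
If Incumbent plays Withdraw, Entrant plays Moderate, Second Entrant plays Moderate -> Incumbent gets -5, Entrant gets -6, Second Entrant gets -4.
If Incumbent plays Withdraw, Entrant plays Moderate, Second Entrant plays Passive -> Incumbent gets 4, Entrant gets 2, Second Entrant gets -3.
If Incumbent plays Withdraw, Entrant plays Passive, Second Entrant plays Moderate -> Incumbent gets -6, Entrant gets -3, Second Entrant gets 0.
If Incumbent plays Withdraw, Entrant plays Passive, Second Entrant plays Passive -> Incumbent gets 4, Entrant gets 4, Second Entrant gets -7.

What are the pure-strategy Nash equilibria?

none

(Accommodate, Moderate, Moderate): Entrant can switch to Passive (-7 → 0). Not NE.
(Accommodate, Moderate, Passive): Incumbent can switch to Withdraw (-3 → 4). Not NE.
(Accommodate, Passive, Moderate): Second Entrant can switch to Passive (-3 → -1). Not NE.
(Accommodate, Passive, Passive): Incumbent can switch to Withdraw (3 → 4). Not NE.
(Withdraw, Moderate, Moderate): Incumbent can switch to Accommodate (-5 → 0). Not NE.
(Withdraw, Moderate, Passive): Entrant can switch to Passive (2 → 4). Not NE.
(Withdraw, Passive, Moderate): Incumbent can switch to Accommodate (-6 → 4). Not NE.
(Withdraw, Passive, Passive): Second Entrant can switch to Moderate (-7 → 0). Not NE.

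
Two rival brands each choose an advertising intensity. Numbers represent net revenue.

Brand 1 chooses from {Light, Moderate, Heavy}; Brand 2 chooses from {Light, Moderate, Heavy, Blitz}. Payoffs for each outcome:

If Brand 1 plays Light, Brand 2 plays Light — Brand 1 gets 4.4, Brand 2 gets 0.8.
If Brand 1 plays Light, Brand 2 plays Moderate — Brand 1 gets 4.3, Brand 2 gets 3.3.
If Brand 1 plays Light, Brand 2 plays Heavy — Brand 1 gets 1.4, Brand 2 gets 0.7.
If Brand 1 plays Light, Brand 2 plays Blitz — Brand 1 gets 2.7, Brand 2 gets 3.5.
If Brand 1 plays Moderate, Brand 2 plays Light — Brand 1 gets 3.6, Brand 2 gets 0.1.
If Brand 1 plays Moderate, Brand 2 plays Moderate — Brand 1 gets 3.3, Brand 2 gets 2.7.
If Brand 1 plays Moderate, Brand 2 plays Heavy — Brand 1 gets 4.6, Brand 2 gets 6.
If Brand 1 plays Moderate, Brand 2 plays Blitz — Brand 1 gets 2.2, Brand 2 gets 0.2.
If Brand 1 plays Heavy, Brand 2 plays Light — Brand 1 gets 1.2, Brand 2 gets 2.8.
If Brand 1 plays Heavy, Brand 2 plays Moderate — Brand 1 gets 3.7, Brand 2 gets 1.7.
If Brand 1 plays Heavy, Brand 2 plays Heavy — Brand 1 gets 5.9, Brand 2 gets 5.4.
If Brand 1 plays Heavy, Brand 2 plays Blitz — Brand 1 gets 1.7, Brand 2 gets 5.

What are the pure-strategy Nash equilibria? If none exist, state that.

Brand 1 against Light: payoffs 4.4, 3.6, 1.2 → best response Light.
Brand 1 against Moderate: payoffs 4.3, 3.3, 3.7 → best response Light.
Brand 1 against Heavy: payoffs 1.4, 4.6, 5.9 → best response Heavy.
Brand 1 against Blitz: payoffs 2.7, 2.2, 1.7 → best response Light.
Brand 2 against Light: payoffs 0.8, 3.3, 0.7, 3.5 → best response Blitz.
Brand 2 against Moderate: payoffs 0.1, 2.7, 6, 0.2 → best response Heavy.
Brand 2 against Heavy: payoffs 2.8, 1.7, 5.4, 5 → best response Heavy.
Mutual best responses: (Light, Blitz); (Heavy, Heavy).

Pure-strategy Nash equilibria: (Light, Blitz); (Heavy, Heavy)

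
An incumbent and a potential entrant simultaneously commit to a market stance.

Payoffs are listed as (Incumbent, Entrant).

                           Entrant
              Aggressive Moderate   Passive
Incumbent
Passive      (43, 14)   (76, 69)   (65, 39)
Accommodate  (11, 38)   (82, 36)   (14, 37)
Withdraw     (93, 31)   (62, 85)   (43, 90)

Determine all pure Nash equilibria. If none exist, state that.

none

Mark each player's best response to every combination of opponents' strategies; a profile where every player is best-responding is a pure Nash equilibrium.
Incumbent against Aggressive: payoffs 43, 11, 93 → best response Withdraw.
Incumbent against Moderate: payoffs 76, 82, 62 → best response Accommodate.
Incumbent against Passive: payoffs 65, 14, 43 → best response Passive.
Entrant against Passive: payoffs 14, 69, 39 → best response Moderate.
Entrant against Accommodate: payoffs 38, 36, 37 → best response Aggressive.
Entrant against Withdraw: payoffs 31, 85, 90 → best response Passive.
No profile is a mutual best response for all players.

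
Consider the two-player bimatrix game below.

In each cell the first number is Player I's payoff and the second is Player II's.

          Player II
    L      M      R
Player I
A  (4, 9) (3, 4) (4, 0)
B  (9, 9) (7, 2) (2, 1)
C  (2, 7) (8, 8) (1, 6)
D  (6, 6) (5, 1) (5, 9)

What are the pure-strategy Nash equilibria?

Pure-strategy Nash equilibria: (B, L); (C, M); (D, R)

Player I against L: payoffs 4, 9, 2, 6 → best response B.
Player I against M: payoffs 3, 7, 8, 5 → best response C.
Player I against R: payoffs 4, 2, 1, 5 → best response D.
Player II against A: payoffs 9, 4, 0 → best response L.
Player II against B: payoffs 9, 2, 1 → best response L.
Player II against C: payoffs 7, 8, 6 → best response M.
Player II against D: payoffs 6, 1, 9 → best response R.
Mutual best responses: (B, L); (C, M); (D, R).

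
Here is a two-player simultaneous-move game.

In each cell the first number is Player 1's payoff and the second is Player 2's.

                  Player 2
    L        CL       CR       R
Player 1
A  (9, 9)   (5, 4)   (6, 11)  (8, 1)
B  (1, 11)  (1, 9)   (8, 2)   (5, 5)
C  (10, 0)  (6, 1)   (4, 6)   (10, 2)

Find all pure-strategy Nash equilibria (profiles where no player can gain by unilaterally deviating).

This game has no pure Nash equilibrium.

(A, L): Player 1 can switch to C (9 → 10). Not NE.
(A, CL): Player 1 can switch to C (5 → 6). Not NE.
(A, CR): Player 1 can switch to B (6 → 8). Not NE.
(A, R): Player 1 can switch to C (8 → 10). Not NE.
(B, L): Player 1 can switch to A (1 → 9). Not NE.
(B, CL): Player 1 can switch to A (1 → 5). Not NE.
(The remaining 6 profiles each have a profitable deviation by the same check.)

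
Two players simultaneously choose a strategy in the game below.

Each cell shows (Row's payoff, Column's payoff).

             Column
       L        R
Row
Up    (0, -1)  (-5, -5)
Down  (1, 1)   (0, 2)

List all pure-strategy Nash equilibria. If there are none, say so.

The unique pure-strategy Nash equilibrium is (Down, R).

(Up, L): Row can switch to Down (0 → 1). Not NE.
(Up, R): Row can switch to Down (-5 → 0). Not NE.
(Down, L): Column can switch to R (1 → 2). Not NE.
(Down, R): Row gets 0, best alternative -5; Column gets 2, best alternative 1. No profitable deviation — NE.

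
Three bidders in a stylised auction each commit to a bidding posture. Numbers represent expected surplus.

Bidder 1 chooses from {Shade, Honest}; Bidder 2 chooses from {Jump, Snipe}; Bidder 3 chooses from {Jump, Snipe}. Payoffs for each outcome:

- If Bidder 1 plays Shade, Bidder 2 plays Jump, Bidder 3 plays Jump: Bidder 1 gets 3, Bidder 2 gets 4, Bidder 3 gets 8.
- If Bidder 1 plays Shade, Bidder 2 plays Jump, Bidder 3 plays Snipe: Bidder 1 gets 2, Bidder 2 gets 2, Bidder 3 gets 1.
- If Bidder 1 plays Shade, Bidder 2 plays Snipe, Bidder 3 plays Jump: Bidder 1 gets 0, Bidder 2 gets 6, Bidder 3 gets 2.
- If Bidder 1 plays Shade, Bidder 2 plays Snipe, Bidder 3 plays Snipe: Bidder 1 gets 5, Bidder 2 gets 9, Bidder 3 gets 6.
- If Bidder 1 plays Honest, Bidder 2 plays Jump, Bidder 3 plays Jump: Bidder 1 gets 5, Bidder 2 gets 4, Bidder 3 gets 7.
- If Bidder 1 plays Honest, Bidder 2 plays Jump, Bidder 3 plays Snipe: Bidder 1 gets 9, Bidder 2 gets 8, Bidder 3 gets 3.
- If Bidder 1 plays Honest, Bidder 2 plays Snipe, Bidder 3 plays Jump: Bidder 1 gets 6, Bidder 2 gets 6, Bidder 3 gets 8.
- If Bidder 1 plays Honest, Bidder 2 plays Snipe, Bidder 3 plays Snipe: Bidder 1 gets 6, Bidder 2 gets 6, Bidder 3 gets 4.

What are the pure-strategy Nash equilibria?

(Honest, Snipe, Jump)

(Shade, Jump, Jump): Bidder 1 can switch to Honest (3 → 5). Not NE.
(Shade, Jump, Snipe): Bidder 1 can switch to Honest (2 → 9). Not NE.
(Shade, Snipe, Jump): Bidder 1 can switch to Honest (0 → 6). Not NE.
(Shade, Snipe, Snipe): Bidder 1 can switch to Honest (5 → 6). Not NE.
(Honest, Jump, Jump): Bidder 2 can switch to Snipe (4 → 6). Not NE.
(Honest, Jump, Snipe): Bidder 3 can switch to Jump (3 → 7). Not NE.
(Honest, Snipe, Jump): Bidder 1 gets 6, best alternative 0; Bidder 2 gets 6, best alternative 4; Bidder 3 gets 8, best alternative 4. No profitable deviation — NE.
(The remaining 1 profile has a profitable deviation by the same check.)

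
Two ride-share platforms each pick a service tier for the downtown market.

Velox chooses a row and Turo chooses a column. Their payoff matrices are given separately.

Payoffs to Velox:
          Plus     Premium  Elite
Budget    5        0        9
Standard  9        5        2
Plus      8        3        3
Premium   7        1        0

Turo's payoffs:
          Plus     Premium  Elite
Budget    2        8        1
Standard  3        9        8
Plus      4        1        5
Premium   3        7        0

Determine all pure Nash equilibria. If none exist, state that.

Velox against Plus: payoffs 5, 9, 8, 7 → best response Standard.
Velox against Premium: payoffs 0, 5, 3, 1 → best response Standard.
Velox against Elite: payoffs 9, 2, 3, 0 → best response Budget.
Turo against Budget: payoffs 2, 8, 1 → best response Premium.
Turo against Standard: payoffs 3, 9, 8 → best response Premium.
Turo against Plus: payoffs 4, 1, 5 → best response Elite.
Turo against Premium: payoffs 3, 7, 0 → best response Premium.
Mutual best responses: (Standard, Premium).

The unique pure-strategy Nash equilibrium is (Standard, Premium).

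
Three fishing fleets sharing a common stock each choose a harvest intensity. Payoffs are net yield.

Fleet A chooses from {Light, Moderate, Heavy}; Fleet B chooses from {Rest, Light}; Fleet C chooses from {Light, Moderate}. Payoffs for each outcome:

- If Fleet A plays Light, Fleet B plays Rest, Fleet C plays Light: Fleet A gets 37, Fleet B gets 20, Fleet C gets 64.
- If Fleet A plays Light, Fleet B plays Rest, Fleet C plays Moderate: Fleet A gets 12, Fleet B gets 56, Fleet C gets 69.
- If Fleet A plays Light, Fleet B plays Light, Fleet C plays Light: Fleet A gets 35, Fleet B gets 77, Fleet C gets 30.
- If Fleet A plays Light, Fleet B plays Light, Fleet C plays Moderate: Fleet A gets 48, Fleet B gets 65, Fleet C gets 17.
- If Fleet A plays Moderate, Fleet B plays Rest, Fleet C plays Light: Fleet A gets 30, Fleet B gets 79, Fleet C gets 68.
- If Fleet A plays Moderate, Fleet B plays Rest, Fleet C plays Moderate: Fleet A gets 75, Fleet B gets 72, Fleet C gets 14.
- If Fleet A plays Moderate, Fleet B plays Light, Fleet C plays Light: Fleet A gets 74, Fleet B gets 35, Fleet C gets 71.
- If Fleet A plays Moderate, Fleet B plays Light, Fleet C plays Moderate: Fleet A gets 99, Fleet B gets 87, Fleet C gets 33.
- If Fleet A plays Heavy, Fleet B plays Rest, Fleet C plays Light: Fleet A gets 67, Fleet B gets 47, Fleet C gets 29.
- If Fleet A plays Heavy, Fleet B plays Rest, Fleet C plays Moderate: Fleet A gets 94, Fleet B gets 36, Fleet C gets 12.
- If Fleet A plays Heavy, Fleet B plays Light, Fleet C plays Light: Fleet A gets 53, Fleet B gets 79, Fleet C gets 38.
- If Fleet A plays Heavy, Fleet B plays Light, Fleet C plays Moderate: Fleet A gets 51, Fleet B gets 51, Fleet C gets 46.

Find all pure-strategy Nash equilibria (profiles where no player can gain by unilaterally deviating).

This game has no pure Nash equilibrium.

Fleet A against (Rest, Light): payoffs 37, 30, 67 → best response Heavy.
Fleet A against (Rest, Moderate): payoffs 12, 75, 94 → best response Heavy.
Fleet A against (Light, Light): payoffs 35, 74, 53 → best response Moderate.
Fleet A against (Light, Moderate): payoffs 48, 99, 51 → best response Moderate.
Fleet B against (Light, Light): payoffs 20, 77 → best response Light.
Fleet B against (Light, Moderate): payoffs 56, 65 → best response Light.
Fleet B against (Moderate, Light): payoffs 79, 35 → best response Rest.
Fleet B against (Moderate, Moderate): payoffs 72, 87 → best response Light.
Fleet B against (Heavy, Light): payoffs 47, 79 → best response Light.
Fleet B against (Heavy, Moderate): payoffs 36, 51 → best response Light.
Fleet C against (Light, Rest): payoffs 64, 69 → best response Moderate.
Fleet C against (Light, Light): payoffs 30, 17 → best response Light.
Fleet C against (Moderate, Rest): payoffs 68, 14 → best response Light.
Fleet C against (Moderate, Light): payoffs 71, 33 → best response Light.
Fleet C against (Heavy, Rest): payoffs 29, 12 → best response Light.
Fleet C against (Heavy, Light): payoffs 38, 46 → best response Moderate.
No profile is a mutual best response for all players.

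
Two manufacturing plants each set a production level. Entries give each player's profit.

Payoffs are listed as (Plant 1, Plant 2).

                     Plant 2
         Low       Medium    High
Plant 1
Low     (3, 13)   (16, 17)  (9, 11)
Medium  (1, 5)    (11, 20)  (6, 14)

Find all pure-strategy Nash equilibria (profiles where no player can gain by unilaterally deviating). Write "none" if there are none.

Plant 1 against Low: payoffs 3, 1 → best response Low.
Plant 1 against Medium: payoffs 16, 11 → best response Low.
Plant 1 against High: payoffs 9, 6 → best response Low.
Plant 2 against Low: payoffs 13, 17, 11 → best response Medium.
Plant 2 against Medium: payoffs 5, 20, 14 → best response Medium.
Mutual best responses: (Low, Medium).

The unique pure-strategy Nash equilibrium is (Low, Medium).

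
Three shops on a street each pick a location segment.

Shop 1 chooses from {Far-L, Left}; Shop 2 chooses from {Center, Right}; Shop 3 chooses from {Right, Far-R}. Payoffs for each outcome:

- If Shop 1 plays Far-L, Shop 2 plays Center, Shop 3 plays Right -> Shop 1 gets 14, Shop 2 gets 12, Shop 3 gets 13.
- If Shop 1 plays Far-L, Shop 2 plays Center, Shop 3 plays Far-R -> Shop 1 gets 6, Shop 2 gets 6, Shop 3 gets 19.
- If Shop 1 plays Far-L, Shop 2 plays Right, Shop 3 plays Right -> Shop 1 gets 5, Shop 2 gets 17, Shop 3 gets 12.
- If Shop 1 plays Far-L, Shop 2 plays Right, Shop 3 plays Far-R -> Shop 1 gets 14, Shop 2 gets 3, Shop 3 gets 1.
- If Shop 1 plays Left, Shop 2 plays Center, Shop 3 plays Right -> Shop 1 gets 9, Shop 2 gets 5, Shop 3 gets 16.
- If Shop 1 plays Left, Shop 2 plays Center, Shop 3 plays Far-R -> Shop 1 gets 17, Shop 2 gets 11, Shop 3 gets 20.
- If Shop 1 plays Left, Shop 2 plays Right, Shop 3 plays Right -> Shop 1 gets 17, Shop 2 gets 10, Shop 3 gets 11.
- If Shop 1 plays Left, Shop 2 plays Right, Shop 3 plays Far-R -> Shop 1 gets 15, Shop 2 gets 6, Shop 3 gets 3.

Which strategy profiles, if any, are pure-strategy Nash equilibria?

(Far-L, Center, Right): Shop 2 can switch to Right (12 → 17). Not NE.
(Far-L, Center, Far-R): Shop 1 can switch to Left (6 → 17). Not NE.
(Far-L, Right, Right): Shop 1 can switch to Left (5 → 17). Not NE.
(Far-L, Right, Far-R): Shop 1 can switch to Left (14 → 15). Not NE.
(Left, Center, Right): Shop 1 can switch to Far-L (9 → 14). Not NE.
(Left, Center, Far-R): Shop 1 gets 17, best alternative 6; Shop 2 gets 11, best alternative 6; Shop 3 gets 20, best alternative 16. No profitable deviation — NE.
(Left, Right, Right): Shop 1 gets 17, best alternative 5; Shop 2 gets 10, best alternative 5; Shop 3 gets 11, best alternative 3. No profitable deviation — NE.
(Left, Right, Far-R): Shop 2 can switch to Center (6 → 11). Not NE.

(Left, Center, Far-R), (Left, Right, Right)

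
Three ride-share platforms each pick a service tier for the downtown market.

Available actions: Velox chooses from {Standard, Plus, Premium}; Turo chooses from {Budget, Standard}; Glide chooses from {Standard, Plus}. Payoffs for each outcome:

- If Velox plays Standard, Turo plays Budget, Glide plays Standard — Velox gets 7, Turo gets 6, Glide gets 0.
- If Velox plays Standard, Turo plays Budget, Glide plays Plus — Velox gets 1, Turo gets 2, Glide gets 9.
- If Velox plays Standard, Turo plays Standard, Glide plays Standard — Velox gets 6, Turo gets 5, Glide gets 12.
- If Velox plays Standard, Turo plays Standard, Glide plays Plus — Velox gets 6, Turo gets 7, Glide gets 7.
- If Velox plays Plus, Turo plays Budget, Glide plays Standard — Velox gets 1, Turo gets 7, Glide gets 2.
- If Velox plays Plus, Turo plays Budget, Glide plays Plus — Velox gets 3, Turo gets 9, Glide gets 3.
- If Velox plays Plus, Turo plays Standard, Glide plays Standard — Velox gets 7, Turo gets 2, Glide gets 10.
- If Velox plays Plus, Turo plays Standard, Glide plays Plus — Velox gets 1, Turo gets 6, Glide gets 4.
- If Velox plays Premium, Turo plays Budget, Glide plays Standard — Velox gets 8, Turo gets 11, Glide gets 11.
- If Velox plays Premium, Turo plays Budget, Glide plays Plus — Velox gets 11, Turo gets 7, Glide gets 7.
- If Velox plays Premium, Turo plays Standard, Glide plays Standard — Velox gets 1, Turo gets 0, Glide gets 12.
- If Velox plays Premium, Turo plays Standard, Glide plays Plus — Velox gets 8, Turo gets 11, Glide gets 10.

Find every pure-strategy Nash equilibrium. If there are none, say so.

(Standard, Budget, Standard): Velox can switch to Premium (7 → 8). Not NE.
(Standard, Budget, Plus): Velox can switch to Plus (1 → 3). Not NE.
(Standard, Standard, Standard): Velox can switch to Plus (6 → 7). Not NE.
(Standard, Standard, Plus): Velox can switch to Premium (6 → 8). Not NE.
(Plus, Budget, Standard): Velox can switch to Standard (1 → 7). Not NE.
(Plus, Budget, Plus): Velox can switch to Premium (3 → 11). Not NE.
(Plus, Standard, Standard): Turo can switch to Budget (2 → 7). Not NE.
(Plus, Standard, Plus): Velox can switch to Standard (1 → 6). Not NE.
(Premium, Budget, Standard): Velox gets 8, best alternative 7; Turo gets 11, best alternative 0; Glide gets 11, best alternative 7. No profitable deviation — NE.
(The remaining 3 profiles each have a profitable deviation by the same check.)

(Premium, Budget, Standard)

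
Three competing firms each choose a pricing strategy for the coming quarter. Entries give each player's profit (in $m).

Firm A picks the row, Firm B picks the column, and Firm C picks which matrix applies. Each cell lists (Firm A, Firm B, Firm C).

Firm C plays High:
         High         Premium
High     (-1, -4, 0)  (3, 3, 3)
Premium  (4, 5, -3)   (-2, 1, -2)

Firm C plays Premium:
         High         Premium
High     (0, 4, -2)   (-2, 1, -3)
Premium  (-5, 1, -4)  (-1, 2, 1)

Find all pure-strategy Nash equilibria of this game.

(High, High, High): Firm A can switch to Premium (-1 → 4). Not NE.
(High, High, Premium): Firm C can switch to High (-2 → 0). Not NE.
(High, Premium, High): Firm A gets 3, best alternative -2; Firm B gets 3, best alternative -4; Firm C gets 3, best alternative -3. No profitable deviation — NE.
(High, Premium, Premium): Firm A can switch to Premium (-2 → -1). Not NE.
(Premium, High, High): Firm A gets 4, best alternative -1; Firm B gets 5, best alternative 1; Firm C gets -3, best alternative -4. No profitable deviation — NE.
(Premium, High, Premium): Firm A can switch to High (-5 → 0). Not NE.
(Premium, Premium, High): Firm A can switch to High (-2 → 3). Not NE.
(Premium, Premium, Premium): Firm A gets -1, best alternative -2; Firm B gets 2, best alternative 1; Firm C gets 1, best alternative -2. No profitable deviation — NE.

(High, Premium, High); (Premium, High, High); (Premium, Premium, Premium)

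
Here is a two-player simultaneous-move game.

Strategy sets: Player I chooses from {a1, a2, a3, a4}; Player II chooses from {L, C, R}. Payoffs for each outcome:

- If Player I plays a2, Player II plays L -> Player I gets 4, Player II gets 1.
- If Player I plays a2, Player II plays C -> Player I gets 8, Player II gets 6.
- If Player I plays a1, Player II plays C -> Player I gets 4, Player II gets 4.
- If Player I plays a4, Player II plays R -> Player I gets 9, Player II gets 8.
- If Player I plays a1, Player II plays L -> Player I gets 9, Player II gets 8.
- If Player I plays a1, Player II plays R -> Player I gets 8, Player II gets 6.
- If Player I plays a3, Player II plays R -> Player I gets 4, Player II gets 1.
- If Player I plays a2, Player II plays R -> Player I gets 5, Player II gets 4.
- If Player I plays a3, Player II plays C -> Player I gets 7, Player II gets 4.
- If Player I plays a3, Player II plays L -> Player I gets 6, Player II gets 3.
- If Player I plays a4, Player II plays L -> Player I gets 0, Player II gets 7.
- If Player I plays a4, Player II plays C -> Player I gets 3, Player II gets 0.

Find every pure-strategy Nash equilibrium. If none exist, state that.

(a1, L): Player I gets 9, best alternative 6; Player II gets 8, best alternative 6. No profitable deviation — NE.
(a1, C): Player I can switch to a2 (4 → 8). Not NE.
(a1, R): Player I can switch to a4 (8 → 9). Not NE.
(a2, L): Player I can switch to a1 (4 → 9). Not NE.
(a2, C): Player I gets 8, best alternative 7; Player II gets 6, best alternative 4. No profitable deviation — NE.
(a2, R): Player I can switch to a1 (5 → 8). Not NE.
(a3, L): Player I can switch to a1 (6 → 9). Not NE.
(a3, C): Player I can switch to a2 (7 → 8). Not NE.
(a4, R): Player I gets 9, best alternative 8; Player II gets 8, best alternative 7. No profitable deviation — NE.
(The remaining 3 profiles each have a profitable deviation by the same check.)

The pure Nash equilibria are (a1, L), (a2, C), (a4, R).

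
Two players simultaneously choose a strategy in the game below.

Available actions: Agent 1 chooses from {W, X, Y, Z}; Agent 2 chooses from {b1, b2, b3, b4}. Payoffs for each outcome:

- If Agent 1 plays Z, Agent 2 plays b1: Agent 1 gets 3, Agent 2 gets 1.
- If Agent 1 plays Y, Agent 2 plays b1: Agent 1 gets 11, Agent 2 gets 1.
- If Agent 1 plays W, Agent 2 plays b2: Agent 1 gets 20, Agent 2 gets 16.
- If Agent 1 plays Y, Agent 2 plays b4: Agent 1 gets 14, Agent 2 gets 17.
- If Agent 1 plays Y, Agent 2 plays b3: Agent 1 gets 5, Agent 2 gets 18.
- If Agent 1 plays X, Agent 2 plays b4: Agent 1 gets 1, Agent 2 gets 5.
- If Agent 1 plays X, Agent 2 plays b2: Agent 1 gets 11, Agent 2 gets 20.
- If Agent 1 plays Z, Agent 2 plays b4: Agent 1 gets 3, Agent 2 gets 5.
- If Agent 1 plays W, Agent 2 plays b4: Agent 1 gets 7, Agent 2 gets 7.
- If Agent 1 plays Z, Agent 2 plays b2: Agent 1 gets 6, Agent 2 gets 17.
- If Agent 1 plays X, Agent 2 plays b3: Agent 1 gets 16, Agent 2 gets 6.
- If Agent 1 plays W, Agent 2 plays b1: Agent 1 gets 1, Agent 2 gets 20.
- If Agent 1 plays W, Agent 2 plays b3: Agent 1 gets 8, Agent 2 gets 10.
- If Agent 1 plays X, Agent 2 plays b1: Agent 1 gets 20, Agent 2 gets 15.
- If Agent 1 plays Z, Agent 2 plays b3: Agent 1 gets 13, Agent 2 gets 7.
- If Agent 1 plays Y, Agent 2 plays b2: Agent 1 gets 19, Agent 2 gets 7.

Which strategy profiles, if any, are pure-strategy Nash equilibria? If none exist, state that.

Agent 1 against b1: payoffs 1, 20, 11, 3 → best response X.
Agent 1 against b2: payoffs 20, 11, 19, 6 → best response W.
Agent 1 against b3: payoffs 8, 16, 5, 13 → best response X.
Agent 1 against b4: payoffs 7, 1, 14, 3 → best response Y.
Agent 2 against W: payoffs 20, 16, 10, 7 → best response b1.
Agent 2 against X: payoffs 15, 20, 6, 5 → best response b2.
Agent 2 against Y: payoffs 1, 7, 18, 17 → best response b3.
Agent 2 against Z: payoffs 1, 17, 7, 5 → best response b2.
No profile is a mutual best response for all players.

none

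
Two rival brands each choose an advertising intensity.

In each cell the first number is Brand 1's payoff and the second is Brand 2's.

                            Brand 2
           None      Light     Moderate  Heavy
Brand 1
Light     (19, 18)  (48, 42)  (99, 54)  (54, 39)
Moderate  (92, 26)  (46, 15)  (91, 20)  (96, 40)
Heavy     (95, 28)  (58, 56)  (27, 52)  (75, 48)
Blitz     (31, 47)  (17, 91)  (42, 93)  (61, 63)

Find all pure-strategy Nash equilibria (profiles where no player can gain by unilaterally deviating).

The pure Nash equilibria are (Light, Moderate), (Moderate, Heavy), (Heavy, Light).

(Light, None): Brand 1 can switch to Moderate (19 → 92). Not NE.
(Light, Light): Brand 1 can switch to Heavy (48 → 58). Not NE.
(Light, Moderate): Brand 1 gets 99, best alternative 91; Brand 2 gets 54, best alternative 42. No profitable deviation — NE.
(Light, Heavy): Brand 1 can switch to Moderate (54 → 96). Not NE.
(Moderate, None): Brand 1 can switch to Heavy (92 → 95). Not NE.
(Moderate, Light): Brand 1 can switch to Light (46 → 48). Not NE.
(Moderate, Moderate): Brand 1 can switch to Light (91 → 99). Not NE.
(Moderate, Heavy): Brand 1 gets 96, best alternative 75; Brand 2 gets 40, best alternative 26. No profitable deviation — NE.
(Heavy, None): Brand 2 can switch to Light (28 → 56). Not NE.
(Heavy, Light): Brand 1 gets 58, best alternative 48; Brand 2 gets 56, best alternative 52. No profitable deviation — NE.
(Heavy, Moderate): Brand 1 can switch to Light (27 → 99). Not NE.
(The remaining 5 profiles each have a profitable deviation by the same check.)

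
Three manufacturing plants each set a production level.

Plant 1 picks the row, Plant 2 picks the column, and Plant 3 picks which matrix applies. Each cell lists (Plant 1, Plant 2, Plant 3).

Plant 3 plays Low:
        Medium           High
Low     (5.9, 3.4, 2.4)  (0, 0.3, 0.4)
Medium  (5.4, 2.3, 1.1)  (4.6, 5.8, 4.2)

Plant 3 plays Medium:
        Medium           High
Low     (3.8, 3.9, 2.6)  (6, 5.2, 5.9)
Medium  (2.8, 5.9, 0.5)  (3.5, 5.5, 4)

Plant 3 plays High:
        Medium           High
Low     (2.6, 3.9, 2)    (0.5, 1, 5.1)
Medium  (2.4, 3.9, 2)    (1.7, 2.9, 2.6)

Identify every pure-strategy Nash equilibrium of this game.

Mark each player's best response to every combination of opponents' strategies; a profile where every player is best-responding is a pure Nash equilibrium.
Plant 1 against (Medium, Low): payoffs 5.9, 5.4 → best response Low.
Plant 1 against (Medium, Medium): payoffs 3.8, 2.8 → best response Low.
Plant 1 against (Medium, High): payoffs 2.6, 2.4 → best response Low.
Plant 1 against (High, Low): payoffs 0, 4.6 → best response Medium.
Plant 1 against (High, Medium): payoffs 6, 3.5 → best response Low.
Plant 1 against (High, High): payoffs 0.5, 1.7 → best response Medium.
Plant 2 against (Low, Low): payoffs 3.4, 0.3 → best response Medium.
Plant 2 against (Low, Medium): payoffs 3.9, 5.2 → best response High.
Plant 2 against (Low, High): payoffs 3.9, 1 → best response Medium.
Plant 2 against (Medium, Low): payoffs 2.3, 5.8 → best response High.
Plant 2 against (Medium, Medium): payoffs 5.9, 5.5 → best response Medium.
Plant 2 against (Medium, High): payoffs 3.9, 2.9 → best response Medium.
Plant 3 against (Low, Medium): payoffs 2.4, 2.6, 2 → best response Medium.
Plant 3 against (Low, High): payoffs 0.4, 5.9, 5.1 → best response Medium.
Plant 3 against (Medium, Medium): payoffs 1.1, 0.5, 2 → best response High.
Plant 3 against (Medium, High): payoffs 4.2, 4, 2.6 → best response Low.
Mutual best responses: (Low, High, Medium); (Medium, High, Low).

The pure Nash equilibria are (Low, High, Medium) and (Medium, High, Low).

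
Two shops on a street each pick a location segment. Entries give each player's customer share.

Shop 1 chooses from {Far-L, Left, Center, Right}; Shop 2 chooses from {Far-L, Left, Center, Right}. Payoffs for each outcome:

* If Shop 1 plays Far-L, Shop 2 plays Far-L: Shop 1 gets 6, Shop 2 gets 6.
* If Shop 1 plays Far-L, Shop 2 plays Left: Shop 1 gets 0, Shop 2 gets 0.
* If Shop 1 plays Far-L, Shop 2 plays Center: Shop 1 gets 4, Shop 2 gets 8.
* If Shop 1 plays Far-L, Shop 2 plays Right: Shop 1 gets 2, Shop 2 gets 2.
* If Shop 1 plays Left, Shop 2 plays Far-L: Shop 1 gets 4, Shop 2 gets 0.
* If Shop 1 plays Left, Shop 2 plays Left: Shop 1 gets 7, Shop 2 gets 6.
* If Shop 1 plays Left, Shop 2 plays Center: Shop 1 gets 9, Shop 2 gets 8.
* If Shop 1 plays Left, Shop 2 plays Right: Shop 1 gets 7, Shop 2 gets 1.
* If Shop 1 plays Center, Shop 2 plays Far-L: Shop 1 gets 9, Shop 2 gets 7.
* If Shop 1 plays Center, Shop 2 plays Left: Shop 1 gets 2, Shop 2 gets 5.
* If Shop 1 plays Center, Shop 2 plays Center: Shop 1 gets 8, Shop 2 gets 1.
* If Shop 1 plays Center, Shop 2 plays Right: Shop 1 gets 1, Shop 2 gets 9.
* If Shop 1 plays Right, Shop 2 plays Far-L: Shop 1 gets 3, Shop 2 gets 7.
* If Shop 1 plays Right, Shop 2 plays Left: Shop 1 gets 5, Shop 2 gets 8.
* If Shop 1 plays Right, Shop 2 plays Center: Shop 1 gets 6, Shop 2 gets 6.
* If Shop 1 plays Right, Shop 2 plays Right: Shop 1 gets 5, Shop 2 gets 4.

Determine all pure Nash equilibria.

For each player, find the best response to each opponent profile; mutual best responses are the pure NE.
Shop 1 against Far-L: payoffs 6, 4, 9, 3 → best response Center.
Shop 1 against Left: payoffs 0, 7, 2, 5 → best response Left.
Shop 1 against Center: payoffs 4, 9, 8, 6 → best response Left.
Shop 1 against Right: payoffs 2, 7, 1, 5 → best response Left.
Shop 2 against Far-L: payoffs 6, 0, 8, 2 → best response Center.
Shop 2 against Left: payoffs 0, 6, 8, 1 → best response Center.
Shop 2 against Center: payoffs 7, 5, 1, 9 → best response Right.
Shop 2 against Right: payoffs 7, 8, 6, 4 → best response Left.
Mutual best responses: (Left, Center).

(Left, Center)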